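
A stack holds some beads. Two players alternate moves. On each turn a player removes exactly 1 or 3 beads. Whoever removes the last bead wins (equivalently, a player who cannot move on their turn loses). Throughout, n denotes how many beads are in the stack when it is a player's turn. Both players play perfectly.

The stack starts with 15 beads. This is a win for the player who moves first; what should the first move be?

Label each position W (a win for the player to move) or L (a loss). A position with no legal move is L; any other position is W exactly when some move reaches an L, and L when every move reaches a W.
n=0: no move → L
n=1: can move to 0, which is L ⇒ W
n=2: the only move is to 1(W), a W ⇒ L
n=3: can move to 2, which is L ⇒ W
n=4: moves to 3(W), 1(W); every one is W ⇒ L
n=5: can move to 4, which is L ⇒ W
n=6: moves to 5(W), 3(W); every one is W ⇒ L
n=7: can move to 6, which is L ⇒ W
n=8: moves to 7(W), 5(W); every one is W ⇒ L
n=9: can move to 8, which is L ⇒ W
n=10: moves to 9(W), 7(W); every one is W ⇒ L
n=11: can move to 10, which is L ⇒ W
n=12: moves to 11(W), 9(W); every one is W ⇒ L
n=13: can move to 12, which is L ⇒ W
n=14: moves to 13(W), 11(W); every one is W ⇒ L
n=15: can move to 14, which is L ⇒ W
From 15, the L positions reachable in one move are: 14, 12. Any move reaching one of these is winning.

Remove 1, leaving 14.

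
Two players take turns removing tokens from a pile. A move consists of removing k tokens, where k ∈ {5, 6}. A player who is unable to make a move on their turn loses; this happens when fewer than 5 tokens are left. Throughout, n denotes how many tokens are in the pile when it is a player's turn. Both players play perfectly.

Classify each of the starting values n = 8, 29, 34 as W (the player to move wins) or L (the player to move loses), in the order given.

8: W, 29: W, 34: L

Label each position W (a win for the player to move) or L (a loss). A position with no legal move is L; any other position is W exactly when some move reaches an L, and L when every move reaches a W.
n=0: no move → L
n=1: no move → L
n=2: no move → L
n=3: no move → L
n=4: no move → L
n=5: W (go to 0, an L position)
n=6: W (go to 1, an L position)
n=7: W (go to 2, an L position)
n=8: W (go to 3, an L position)
n=9: W (go to 4, an L position)
n=10: W (go to 4, an L position)
n=11: L (options 6(W), 5(W) are all W)
n=12: L (options 7(W), 6(W) are all W)
n=13: L (options 8(W), 7(W) are all W)
n=14: L (options 9(W), 8(W) are all W)
n=15: L (options 10(W), 9(W) are all W)
n=16: W (go to 11, an L position)
n=17: W (go to 12, an L position)
n=18: W (go to 13, an L position)
n=19: W (go to 14, an L position)
n=20: W (go to 15, an L position)
n=21: W (go to 15, an L position)
n=22: L (options 17(W), 16(W) are all W)
n=23: L (options 18(W), 17(W) are all W)
n=24: L (options 19(W), 18(W) are all W)
n=25: L (options 20(W), 19(W) are all W)
n=26: L (options 21(W), 20(W) are all W)
n=27: W (go to 22, an L position)
n=28: W (go to 23, an L position)
n=29: W (go to 24, an L position)
n=30: W (go to 25, an L position)
n=31: W (go to 26, an L position)
n=32: W (go to 26, an L position)
n=33: L (options 28(W), 27(W) are all W)
n=34: L (options 29(W), 28(W) are all W)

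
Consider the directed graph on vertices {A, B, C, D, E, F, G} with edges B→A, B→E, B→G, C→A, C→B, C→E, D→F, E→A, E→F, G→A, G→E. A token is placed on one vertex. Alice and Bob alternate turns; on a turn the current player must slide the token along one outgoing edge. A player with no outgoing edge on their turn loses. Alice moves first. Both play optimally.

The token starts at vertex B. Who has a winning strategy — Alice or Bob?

Alice wins.

Compute win/loss labels from the base case upward. A position with no move is L. Any other position is W if it can reach an L in one move, else L.
Every edge goes from a vertex to one that appears earlier in the order F, A, E, G, B, D, C, so processing vertices in that order labels each vertex after all of its successors.
F: no outgoing edge → L
A: no outgoing edge → L
E: →A(L), so W
G: →A(L), so W
B: →A(L), so W
D: →F(L), so W
C: →A(L), so W
From B Alice can move to A, reaching an L position.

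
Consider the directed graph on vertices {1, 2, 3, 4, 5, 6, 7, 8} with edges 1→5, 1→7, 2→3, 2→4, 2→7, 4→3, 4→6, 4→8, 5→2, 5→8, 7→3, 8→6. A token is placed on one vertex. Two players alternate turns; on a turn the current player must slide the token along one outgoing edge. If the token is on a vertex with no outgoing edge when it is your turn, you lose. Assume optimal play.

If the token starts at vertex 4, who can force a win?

Use the standard recursion: the mover loses at a terminal position; elsewhere, the mover wins exactly when some move hands the opponent an L position.
Every edge goes from a vertex to one that appears earlier in the order 3, 6, 8, 4, 7, 2, 5, 1, so processing vertices in that order labels each vertex after all of its successors.
3: no outgoing edge → L
6: no outgoing edge → L
8: W (go to 6, an L position)
4: W (go to 6, an L position)
7: W (go to 3, an L position)
2: W (go to 3, an L position)
5: L (options 2(W), 8(W) are all W)
1: W (go to 5, an L position)
From 4 the player to move can move to 6, reaching an L position.

The first player wins.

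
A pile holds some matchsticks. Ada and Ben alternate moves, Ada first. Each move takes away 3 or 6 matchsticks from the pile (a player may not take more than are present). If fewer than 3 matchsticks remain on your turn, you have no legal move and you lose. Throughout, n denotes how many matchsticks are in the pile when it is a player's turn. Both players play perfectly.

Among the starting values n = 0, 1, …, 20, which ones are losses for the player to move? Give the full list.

0, 1, 2, 9, 10, 11, 18, 19, 20

Positions with no move are L. A position that does have a move is losing for the player to move precisely when every available move leads to a winning position for the opponent. Fill in the labels:
n=0: no move → L
n=1: no move → L
n=2: no move → L
n=3: →0(L), so W
n=4: →1(L), so W
n=5: →2(L), so W
n=6: →0(L), so W
n=7: →1(L), so W
n=8: →2(L), so W
n=9: →6(W), 3(W) — all W, so L
n=10: →7(W), 4(W) — all W, so L
n=11: →8(W), 5(W) — all W, so L
n=12: →9(L), so W
n=13: →10(L), so W
n=14: →11(L), so W
n=15: →9(L), so W
n=16: →10(L), so W
n=17: →11(L), so W
n=18: →15(W), 12(W) — all W, so L
n=19: →16(W), 13(W) — all W, so L
n=20: →17(W), 14(W) — all W, so L
Reading off the rows marked L gives the requested list; there are 9 such values of n.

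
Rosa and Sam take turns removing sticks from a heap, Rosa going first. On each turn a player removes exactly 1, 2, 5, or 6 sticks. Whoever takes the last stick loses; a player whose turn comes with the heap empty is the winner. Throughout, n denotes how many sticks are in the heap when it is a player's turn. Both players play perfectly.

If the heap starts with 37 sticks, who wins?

Build the W/L table. Terminal = W. A non-terminal position is W if it has a move to some L; otherwise it is L.
n=0: no move; the opponent has just taken the last stick and therefore loses → W
n=1: the only move is to 0(W), a W ⇒ L
n=2: can move to 1, which is L ⇒ W
n=3: can move to 1, which is L ⇒ W
n=4: moves to 3(W), 2(W); every one is W ⇒ L
n=5: can move to 4, which is L ⇒ W
n=6: can move to 4, which is L ⇒ W
n=7: can move to 1, which is L ⇒ W
n=8: moves to 7(W), 6(W), 3(W), 2(W); every one is W ⇒ L
n=9: can move to 8, which is L ⇒ W
n=10: can move to 8, which is L ⇒ W
n=11: moves to 10(W), 9(W), 6(W), 5(W); every one is W ⇒ L
n=12: can move to 11, which is L ⇒ W
n=13: can move to 11, which is L ⇒ W
n=14: can move to 8, which is L ⇒ W
n=15: moves to 14(W), 13(W), 10(W), 9(W); every one is W ⇒ L
n=16: can move to 15, which is L ⇒ W
n=17: can move to 15, which is L ⇒ W
n=18: moves to 17(W), 16(W), 13(W), 12(W); every one is W ⇒ L
n=19: can move to 18, which is L ⇒ W
n=20: can move to 18, which is L ⇒ W
n=21: can move to 15, which is L ⇒ W
n=22: moves to 21(W), 20(W), 17(W), 16(W); every one is W ⇒ L
n=23: can move to 22, which is L ⇒ W
n=24: can move to 22, which is L ⇒ W
n=25: moves to 24(W), 23(W), 20(W), 19(W); every one is W ⇒ L
n=26: can move to 25, which is L ⇒ W
n=27: can move to 25, which is L ⇒ W
n=28: can move to 22, which is L ⇒ W
n=29: moves to 28(W), 27(W), 24(W), 23(W); every one is W ⇒ L
n=30: can move to 29, which is L ⇒ W
n=31: can move to 29, which is L ⇒ W
n=32: moves to 31(W), 30(W), 27(W), 26(W); every one is W ⇒ L
n=33: can move to 32, which is L ⇒ W
n=34: can move to 32, which is L ⇒ W
n=35: can move to 29, which is L ⇒ W
n=36: moves to 35(W), 34(W), 31(W), 30(W); every one is W ⇒ L
n=37: can move to 36, which is L ⇒ W
From 37 Rosa can remove 1, leaving 36, reaching an L position.

Rosa wins.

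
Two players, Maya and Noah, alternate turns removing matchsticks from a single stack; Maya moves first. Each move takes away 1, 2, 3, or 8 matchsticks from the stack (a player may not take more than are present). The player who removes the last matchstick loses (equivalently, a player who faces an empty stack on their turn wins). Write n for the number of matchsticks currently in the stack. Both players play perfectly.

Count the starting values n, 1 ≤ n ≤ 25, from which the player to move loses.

Compute win/loss labels from the base case upward. A position with no move is W. Any other position is W if it can reach an L in one move, else L.
n=0: no move; the opponent has just taken the last matchstick and therefore loses → W
n=1: the only move is to 0(W), a W ⇒ L
n=2: can move to 1, which is L ⇒ W
n=3: can move to 1, which is L ⇒ W
n=4: can move to 1, which is L ⇒ W
n=5: moves to 4(W), 3(W), 2(W); every one is W ⇒ L
n=6: can move to 5, which is L ⇒ W
n=7: can move to 5, which is L ⇒ W
n=8: can move to 5, which is L ⇒ W
n=9: can move to 1, which is L ⇒ W
n=10: moves to 9(W), 8(W), 7(W), 2(W); every one is W ⇒ L
n=11: can move to 10, which is L ⇒ W
n=12: can move to 10, which is L ⇒ W
n=13: can move to 10, which is L ⇒ W
n=14: moves to 13(W), 12(W), 11(W), 6(W); every one is W ⇒ L
n=15: can move to 14, which is L ⇒ W
n=16: can move to 14, which is L ⇒ W
n=17: can move to 14, which is L ⇒ W
n=18: can move to 10, which is L ⇒ W
n=19: moves to 18(W), 17(W), 16(W), 11(W); every one is W ⇒ L
n=20: can move to 19, which is L ⇒ W
n=21: can move to 19, which is L ⇒ W
n=22: can move to 19, which is L ⇒ W
n=23: moves to 22(W), 21(W), 20(W), 15(W); every one is W ⇒ L
n=24: can move to 23, which is L ⇒ W
n=25: can move to 23, which is L ⇒ W
L entries with 1 ≤ n ≤ 25 (the range starts at n=1): n = 1, 5, 10, 14, 19, 23; that makes 6.

6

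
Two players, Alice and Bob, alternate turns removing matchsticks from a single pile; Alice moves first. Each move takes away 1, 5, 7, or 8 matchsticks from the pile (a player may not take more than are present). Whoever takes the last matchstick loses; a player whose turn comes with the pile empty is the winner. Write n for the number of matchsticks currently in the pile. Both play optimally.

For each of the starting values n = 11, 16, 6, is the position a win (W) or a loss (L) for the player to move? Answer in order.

11: W, 16: L, 6: W

Label each position W (a win for the player to move) or L (a loss). A position with no legal move is W; any other position is W exactly when some move reaches an L, and L when every move reaches a W.
n=0: no move; the opponent has just taken the last matchstick and therefore loses → W
n=1: the only move is to 0(W), a W ⇒ L
n=2: can move to 1, which is L ⇒ W
n=3: the only move is to 2(W), a W ⇒ L
n=4: can move to 3, which is L ⇒ W
n=5: moves to 4(W), 0(W); every one is W ⇒ L
n=6: can move to 5, which is L ⇒ W
n=7: moves to 6(W), 2(W), 0(W); every one is W ⇒ L
n=8: can move to 7, which is L ⇒ W
n=9: can move to 1, which is L ⇒ W
n=10: can move to 5, which is L ⇒ W
n=11: can move to 3, which is L ⇒ W
n=12: can move to 7, which is L ⇒ W
n=13: can move to 5, which is L ⇒ W
n=14: can move to 7, which is L ⇒ W
n=15: can move to 7, which is L ⇒ W
n=16: moves to 15(W), 11(W), 9(W), 8(W); every one is W ⇒ L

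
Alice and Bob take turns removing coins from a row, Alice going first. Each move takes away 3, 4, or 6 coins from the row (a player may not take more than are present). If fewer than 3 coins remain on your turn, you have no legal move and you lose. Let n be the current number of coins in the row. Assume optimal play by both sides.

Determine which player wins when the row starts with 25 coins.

Positions with no move are L. A position that does have a move is losing for the player to move precisely when every available move leads to a winning position for the opponent. Fill in the labels:
n=0: no move → L
n=1: no move → L
n=2: no move → L
n=3: W (go to 0, an L position)
n=4: W (go to 1, an L position)
n=5: W (go to 2, an L position)
n=6: W (go to 2, an L position)
n=7: W (go to 1, an L position)
n=8: W (go to 2, an L position)
n=9: L (options 6(W), 5(W), 3(W) are all W)
n=10: L (options 7(W), 6(W), 4(W) are all W)
n=11: L (options 8(W), 7(W), 5(W) are all W)
n=12: W (go to 9, an L position)
n=13: W (go to 10, an L position)
n=14: W (go to 11, an L position)
n=15: W (go to 11, an L position)
n=16: W (go to 10, an L position)
n=17: W (go to 11, an L position)
n=18: L (options 15(W), 14(W), 12(W) are all W)
n=19: L (options 16(W), 15(W), 13(W) are all W)
n=20: L (options 17(W), 16(W), 14(W) are all W)
n=21: W (go to 18, an L position)
n=22: W (go to 19, an L position)
n=23: W (go to 20, an L position)
n=24: W (go to 20, an L position)
n=25: W (go to 19, an L position)
The starting position 25 is W: Alice should remove 6, leaving 19, handing over an L position.

Alice wins.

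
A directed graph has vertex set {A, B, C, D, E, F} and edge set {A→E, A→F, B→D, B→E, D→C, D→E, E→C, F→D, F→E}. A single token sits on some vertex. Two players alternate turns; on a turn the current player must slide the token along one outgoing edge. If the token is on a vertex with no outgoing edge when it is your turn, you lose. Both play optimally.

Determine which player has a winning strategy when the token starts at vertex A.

Label each position W (a win for the player to move) or L (a loss). A position with no legal move is L; any other position is W exactly when some move reaches an L, and L when every move reaches a W.
Every edge goes from a vertex to one that appears earlier in the order C, E, D, F, A, B, so processing vertices in that order labels each vertex after all of its successors.
C: no outgoing edge → L
E: reaches L-position C → W
D: reaches L-position C → W
F: only reaches D(W), E(W), all W → L
A: reaches L-position F → W
B: only reaches D(W), E(W), all W → L
From A the player to move can move to F, reaching an L position.

The first player wins.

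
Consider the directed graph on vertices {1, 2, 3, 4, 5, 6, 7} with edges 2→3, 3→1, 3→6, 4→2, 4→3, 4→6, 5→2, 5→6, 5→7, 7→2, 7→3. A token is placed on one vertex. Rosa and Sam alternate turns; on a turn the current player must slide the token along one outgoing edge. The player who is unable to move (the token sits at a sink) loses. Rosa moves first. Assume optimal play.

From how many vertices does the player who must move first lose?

3

Classify positions by backward induction: terminal positions (no move available) are L. From any other position, the mover wins iff some move reaches an L.
Every edge goes from a vertex to one that appears earlier in the order 1, 6, 3, 2, 7, 5, 4, so processing vertices in that order labels each vertex after all of its successors.
1: no outgoing edge → L
6: no outgoing edge → L
3: reaches L-position 6 → W
2: only reaches 3(W), which is W → L
7: reaches L-position 2 → W
5: reaches L-position 2 → W
4: reaches L-position 2 → W
The L vertices are 1, 2, 6; that is 3 in all.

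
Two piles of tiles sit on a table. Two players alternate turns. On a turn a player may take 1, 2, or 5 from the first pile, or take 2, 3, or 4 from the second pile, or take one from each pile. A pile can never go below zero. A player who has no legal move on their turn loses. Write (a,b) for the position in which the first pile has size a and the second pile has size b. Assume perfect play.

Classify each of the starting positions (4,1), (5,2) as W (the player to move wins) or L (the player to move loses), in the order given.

(4,1): W, (5,2): L

Compute win/loss labels from the base case upward. A position with no move is L. Any other position is W if it can reach an L in one move, else L.
No move ever increases a pile, so every position that can arise here has a ≤ 5 and b ≤ 2; it is enough to label the cells with 0 ≤ a ≤ 5 and 0 ≤ b ≤ 2.
Every move lowers a or b (never raises either), so fill the grid row by row in increasing a, and left to right within a row: each cell's successors are then already labelled.
      b=0  b=1  b=2
a=0:    L    L    W
a=1:    W    W    W
a=2:    W    W    L
a=3:    L    L    W
a=4:    W    W    W
a=5:    W    W    L
Cells with no legal move (terminal, hence L): (0,0), (0,1).
The remaining L cells, each justified by listing all of its moves:
(2,2): only reaches (1,2)(W), (0,2)(W), (2,0)(W), (1,1)(W), all W → L
(3,0): only reaches (2,0)(W), (1,0)(W), all W → L
(3,1): only reaches (2,1)(W), (1,1)(W), (2,0)(W), all W → L
(5,2): only reaches (4,2)(W), (3,2)(W), (0,2)(W), (5,0)(W), (4,1)(W), all W → L
Every other cell has at least one move into one of the L cells above, so it is W.
(4,1): the move to (3,1) reaches an L cell, so W
(5,2): one of the L cells justified above, so L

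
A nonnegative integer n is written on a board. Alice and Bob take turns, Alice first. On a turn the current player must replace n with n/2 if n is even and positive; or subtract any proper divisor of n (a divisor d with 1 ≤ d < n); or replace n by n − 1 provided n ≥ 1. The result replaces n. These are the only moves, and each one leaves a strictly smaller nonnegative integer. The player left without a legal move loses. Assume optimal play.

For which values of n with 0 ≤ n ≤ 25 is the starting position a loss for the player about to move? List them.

Work bottom-up. With no move the player to move loses. Otherwise the position is W if at least one move leads to an L position for the opponent, and L if every move leads to a W.
n=0: no move → L
n=1: →0(L), so W
n=2: →1(W) only, which is W, so L
n=3: →2(L), so W
n=4: →2(L), so W
n=5: →4(W) only, which is W, so L
n=6: →5(L), so W
n=7: →6(W) only, which is W, so L
n=8: →7(L), so W
n=9: →6(W), 8(W) — all W, so L
n=10: →5(L), so W
n=11: →10(W) only, which is W, so L
n=12: →9(L), so W
n=13: →12(W) only, which is W, so L
n=14: →7(L), so W
n=15: →10(W), 12(W), 14(W) — all W, so L
n=16: →15(L), so W
n=17: →16(W) only, which is W, so L
n=18: →9(L), so W
n=19: →18(W) only, which is W, so L
n=20: →15(L), so W
n=21: →14(W), 18(W), 20(W) — all W, so L
n=22: →11(L), so W
n=23: →22(W) only, which is W, so L
n=24: →21(L), so W
n=25: →20(W), 24(W) — all W, so L
Reading off the rows marked L gives the requested list; there are 13 such values of n.

0, 2, 5, 7, 9, 11, 13, 15, 17, 19, 21, 23, 25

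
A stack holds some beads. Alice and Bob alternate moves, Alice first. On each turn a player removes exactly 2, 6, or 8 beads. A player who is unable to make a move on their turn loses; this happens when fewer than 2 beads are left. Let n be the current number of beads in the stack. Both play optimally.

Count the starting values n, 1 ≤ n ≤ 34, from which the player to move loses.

Classify positions by backward induction: terminal positions (no move available) are L. From any other position, the mover wins iff some move reaches an L.
n=0: no move → L
n=1: no move → L
n=2: W (go to 0, an L position)
n=3: W (go to 1, an L position)
n=4: L (sole option 2(W) is W)
n=5: L (sole option 3(W) is W)
n=6: W (go to 4, an L position)
n=7: W (go to 5, an L position)
n=8: W (go to 0, an L position)
n=9: W (go to 1, an L position)
n=10: W (go to 4, an L position)
n=11: W (go to 5, an L position)
n=12: W (go to 4, an L position)
n=13: W (go to 5, an L position)
n=14: L (options 12(W), 8(W), 6(W) are all W)
n=15: L (options 13(W), 9(W), 7(W) are all W)
n=16: W (go to 14, an L position)
n=17: W (go to 15, an L position)
n=18: L (options 16(W), 12(W), 10(W) are all W)
n=19: L (options 17(W), 13(W), 11(W) are all W)
n=20: W (go to 18, an L position)
n=21: W (go to 19, an L position)
n=22: W (go to 14, an L position)
n=23: W (go to 15, an L position)
n=24: W (go to 18, an L position)
n=25: W (go to 19, an L position)
n=26: W (go to 18, an L position)
n=27: W (go to 19, an L position)
n=28: L (options 26(W), 22(W), 20(W) are all W)
n=29: L (options 27(W), 23(W), 21(W) are all W)
n=30: W (go to 28, an L position)
n=31: W (go to 29, an L position)
n=32: L (options 30(W), 26(W), 24(W) are all W)
n=33: L (options 31(W), 27(W), 25(W) are all W)
n=34: W (go to 32, an L position)
L entries with 1 ≤ n ≤ 34 (n=0 is outside the asked range and is not counted): n = 1, 4, 5, 14, 15, 18, 19, 28, 29, 32, 33; that makes 11.

11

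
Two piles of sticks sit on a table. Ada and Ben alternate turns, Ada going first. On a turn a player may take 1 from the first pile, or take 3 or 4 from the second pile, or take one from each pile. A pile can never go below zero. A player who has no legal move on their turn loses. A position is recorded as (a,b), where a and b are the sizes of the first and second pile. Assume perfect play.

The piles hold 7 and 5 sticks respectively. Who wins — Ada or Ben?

Label each position W (a win for the player to move) or L (a loss). A position with no legal move is L; any other position is W exactly when some move reaches an L, and L when every move reaches a W.
No move ever increases a pile, so every position that can arise here has a ≤ 7 and b ≤ 5; it is enough to label the cells with 0 ≤ a ≤ 7 and 0 ≤ b ≤ 5.
Every move lowers a or b (never raises either), so fill the grid row by row in increasing a, and left to right within a row: each cell's successors are then already labelled.
      b=0  b=1  b=2  b=3  b=4  b=5
a=0:    L    L    L    W    W    W
a=1:    W    W    W    W    L    L
a=2:    L    L    L    W    W    W
a=3:    W    W    W    W    L    L
a=4:    L    L    L    W    W    W
a=5:    W    W    W    W    L    L
a=6:    L    L    L    W    W    W
a=7:    W    W    W    W    L    L
Cells with no legal move (terminal, hence L): (0,0), (0,1), (0,2).
The remaining L cells, each justified by listing all of its moves:
(1,4): →(0,4)(W), (1,1)(W), (1,0)(W), (0,3)(W) — all W, so L
(1,5): →(0,5)(W), (1,2)(W), (1,1)(W), (0,4)(W) — all W, so L
(2,0): →(1,0)(W) only, which is W, so L
(2,1): →(1,1)(W), (1,0)(W) — all W, so L
(2,2): →(1,2)(W), (1,1)(W) — all W, so L
(3,4): →(2,4)(W), (3,1)(W), (3,0)(W), (2,3)(W) — all W, so L
(3,5): →(2,5)(W), (3,2)(W), (3,1)(W), (2,4)(W) — all W, so L
(4,0): →(3,0)(W) only, which is W, so L
(4,1): →(3,1)(W), (3,0)(W) — all W, so L
(4,2): →(3,2)(W), (3,1)(W) — all W, so L
(5,4): →(4,4)(W), (5,1)(W), (5,0)(W), (4,3)(W) — all W, so L
(5,5): →(4,5)(W), (5,2)(W), (5,1)(W), (4,4)(W) — all W, so L
(6,0): →(5,0)(W) only, which is W, so L
(6,1): →(5,1)(W), (5,0)(W) — all W, so L
(6,2): →(5,2)(W), (5,1)(W) — all W, so L
(7,4): →(6,4)(W), (7,1)(W), (7,0)(W), (6,3)(W) — all W, so L
(7,5): →(6,5)(W), (7,2)(W), (7,1)(W), (6,4)(W) — all W, so L
Every other cell has at least one move into one of the L cells above, so it is W.
Every move from (7,5) reaches a W position, so the mover loses.

Ben wins.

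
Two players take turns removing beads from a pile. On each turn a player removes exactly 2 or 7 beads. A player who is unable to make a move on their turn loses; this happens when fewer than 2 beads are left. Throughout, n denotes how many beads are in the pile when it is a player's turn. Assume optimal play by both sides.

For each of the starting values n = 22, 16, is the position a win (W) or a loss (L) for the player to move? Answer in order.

Classify positions by backward induction: terminal positions (no move available) are L. From any other position, the mover wins iff some move reaches an L.
n=0: no move → L
n=1: no move → L
n=2: →0(L), so W
n=3: →1(L), so W
n=4: →2(W) only, which is W, so L
n=5: →3(W) only, which is W, so L
n=6: →4(L), so W
n=7: →5(L), so W
n=8: →1(L), so W
n=9: →7(W), 2(W) — all W, so L
n=10: →8(W), 3(W) — all W, so L
n=11: →9(L), so W
n=12: →10(L), so W
n=13: →11(W), 6(W) — all W, so L
n=14: →12(W), 7(W) — all W, so L
n=15: →13(L), so W
n=16: →14(L), so W
n=17: →10(L), so W
n=18: →16(W), 11(W) — all W, so L
n=19: →17(W), 12(W) — all W, so L
n=20: →18(L), so W
n=21: →19(L), so W
n=22: →20(W), 15(W) — all W, so L

22: L, 16: W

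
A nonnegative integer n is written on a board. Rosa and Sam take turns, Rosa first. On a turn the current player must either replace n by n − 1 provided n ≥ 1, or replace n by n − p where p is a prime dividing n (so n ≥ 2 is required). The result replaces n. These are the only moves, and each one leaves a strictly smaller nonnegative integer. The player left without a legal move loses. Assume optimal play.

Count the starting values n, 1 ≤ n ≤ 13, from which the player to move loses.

Use the standard recursion: the mover loses at a terminal position; elsewhere, the mover wins exactly when some move hands the opponent an L position.
n=0: no move → L
n=1: reaches L-position 0 → W
n=2: reaches L-position 0 → W
n=3: reaches L-position 0 → W
n=4: only reaches 2(W), 3(W), all W → L
n=5: reaches L-position 0 → W
n=6: reaches L-position 4 → W
n=7: reaches L-position 0 → W
n=8: only reaches 6(W), 7(W), all W → L
n=9: reaches L-position 8 → W
n=10: reaches L-position 8 → W
n=11: reaches L-position 0 → W
n=12: only reaches 9(W), 10(W), 11(W), all W → L
n=13: reaches L-position 0 → W
L entries with 1 ≤ n ≤ 13 (n=0 is outside the asked range and is not counted): n = 4, 8, 12; that makes 3.

3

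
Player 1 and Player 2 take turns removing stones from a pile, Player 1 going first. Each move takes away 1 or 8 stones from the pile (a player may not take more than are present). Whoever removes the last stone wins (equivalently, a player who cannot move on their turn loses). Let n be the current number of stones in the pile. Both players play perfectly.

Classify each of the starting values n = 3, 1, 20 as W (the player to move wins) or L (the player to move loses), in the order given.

Label each position W (a win for the player to move) or L (a loss). A position with no legal move is L; any other position is W exactly when some move reaches an L, and L when every move reaches a W.
n=0: no move → L
n=1: W (go to 0, an L position)
n=2: L (sole option 1(W) is W)
n=3: W (go to 2, an L position)
n=4: L (sole option 3(W) is W)
n=5: W (go to 4, an L position)
n=6: L (sole option 5(W) is W)
n=7: W (go to 6, an L position)
n=8: W (go to 0, an L position)
n=9: L (options 8(W), 1(W) are all W)
n=10: W (go to 9, an L position)
n=11: L (options 10(W), 3(W) are all W)
n=12: W (go to 11, an L position)
n=13: L (options 12(W), 5(W) are all W)
n=14: W (go to 13, an L position)
n=15: L (options 14(W), 7(W) are all W)
n=16: W (go to 15, an L position)
n=17: W (go to 9, an L position)
n=18: L (options 17(W), 10(W) are all W)
n=19: W (go to 18, an L position)
n=20: L (options 19(W), 12(W) are all W)

3: W, 1: W, 20: L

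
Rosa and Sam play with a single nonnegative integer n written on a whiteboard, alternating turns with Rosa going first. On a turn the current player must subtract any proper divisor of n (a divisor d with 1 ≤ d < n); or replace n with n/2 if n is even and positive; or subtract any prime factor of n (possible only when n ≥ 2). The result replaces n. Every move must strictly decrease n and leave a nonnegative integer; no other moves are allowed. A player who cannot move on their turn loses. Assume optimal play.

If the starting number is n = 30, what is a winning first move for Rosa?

Build the W/L table. Terminal = L. A non-terminal position is W if it has a move to some L; otherwise it is L.
n=0: no move → L
n=1: no move → L
n=2: W (go to 0, an L position)
n=3: W (go to 0, an L position)
n=4: L (options 2(W), 3(W) are all W)
n=5: W (go to 0, an L position)
n=6: W (go to 4, an L position)
n=7: W (go to 0, an L position)
n=8: W (go to 4, an L position)
n=9: L (options 6(W), 8(W) are all W)
n=10: W (go to 9, an L position)
n=11: W (go to 0, an L position)
n=12: W (go to 9, an L position)
n=13: W (go to 0, an L position)
n=14: L (options 7(W), 12(W), 13(W) are all W)
n=15: W (go to 14, an L position)
n=16: W (go to 14, an L position)
n=17: W (go to 0, an L position)
n=18: W (go to 9, an L position)
n=19: W (go to 0, an L position)
n=20: L (options 10(W), 15(W), 16(W), 18(W), 19(W) are all W)
n=21: W (go to 14, an L position)
n=22: W (go to 20, an L position)
n=23: W (go to 0, an L position)
n=24: W (go to 20, an L position)
n=25: W (go to 20, an L position)
n=26: L (options 13(W), 24(W), 25(W) are all W)
n=27: W (go to 26, an L position)
n=28: W (go to 14, an L position)
n=29: W (go to 0, an L position)
n=30: W (go to 20, an L position)
From 30, the L positions reachable in one move are: 20.

Move to 20.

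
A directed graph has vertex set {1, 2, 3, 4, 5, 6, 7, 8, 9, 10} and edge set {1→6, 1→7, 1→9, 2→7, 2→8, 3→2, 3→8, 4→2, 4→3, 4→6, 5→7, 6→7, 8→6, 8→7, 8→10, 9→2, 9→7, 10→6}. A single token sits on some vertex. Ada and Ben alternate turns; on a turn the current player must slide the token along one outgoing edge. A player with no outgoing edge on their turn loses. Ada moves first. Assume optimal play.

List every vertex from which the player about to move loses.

3, 7, 10

Use the standard recursion: the mover loses at a terminal position; elsewhere, the mover wins exactly when some move hands the opponent an L position.
Every edge goes from a vertex to one that appears earlier in the order 7, 6, 10, 8, 2, 9, 3, 5, 1, 4, so processing vertices in that order labels each vertex after all of its successors.
7: no outgoing edge → L
6: W (go to 7, an L position)
10: L (sole option 6(W) is W)
8: W (go to 10, an L position)
2: W (go to 7, an L position)
9: W (go to 7, an L position)
3: L (options 2(W), 8(W) are all W)
5: W (go to 7, an L position)
1: W (go to 7, an L position)
4: W (go to 3, an L position)
Reading off the rows marked L gives the requested list; there are 3 such vertices.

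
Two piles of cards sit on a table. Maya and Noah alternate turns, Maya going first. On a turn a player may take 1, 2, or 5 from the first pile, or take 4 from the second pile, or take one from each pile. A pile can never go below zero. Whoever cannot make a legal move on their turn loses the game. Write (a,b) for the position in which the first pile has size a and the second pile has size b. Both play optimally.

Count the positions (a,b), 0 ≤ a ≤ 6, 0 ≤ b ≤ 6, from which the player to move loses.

Positions with no move are L. A position that does have a move is losing for the player to move precisely when every available move leads to a winning position for the opponent. Fill in the labels:
Every move lowers a or b (never raises either), so fill the grid row by row in increasing a, and left to right within a row: each cell's successors are then already labelled.
      b=0  b=1  b=2  b=3  b=4  b=5  b=6
a=0:    L    L    L    L    W    W    W
a=1:    W    W    W    W    W    L    L
a=2:    W    W    W    W    L    W    W
a=3:    L    L    L    L    W    W    W
a=4:    W    W    W    W    W    L    L
a=5:    W    W    W    W    L    W    W
a=6:    L    L    L    L    W    W    W
Cells with no legal move (terminal, hence L): (0,0), (0,1), (0,2), (0,3).
The remaining L cells, each justified by listing all of its moves:
(1,5): L (options (0,5)(W), (1,1)(W), (0,4)(W) are all W)
(1,6): L (options (0,6)(W), (1,2)(W), (0,5)(W) are all W)
(2,4): L (options (1,4)(W), (0,4)(W), (2,0)(W), (1,3)(W) are all W)
(3,0): L (options (2,0)(W), (1,0)(W) are all W)
(3,1): L (options (2,1)(W), (1,1)(W), (2,0)(W) are all W)
(3,2): L (options (2,2)(W), (1,2)(W), (2,1)(W) are all W)
(3,3): L (options (2,3)(W), (1,3)(W), (2,2)(W) are all W)
(4,5): L (options (3,5)(W), (2,5)(W), (4,1)(W), (3,4)(W) are all W)
(4,6): L (options (3,6)(W), (2,6)(W), (4,2)(W), (3,5)(W) are all W)
(5,4): L (options (4,4)(W), (3,4)(W), (0,4)(W), (5,0)(W), (4,3)(W) are all W)
(6,0): L (options (5,0)(W), (4,0)(W), (1,0)(W) are all W)
(6,1): L (options (5,1)(W), (4,1)(W), (1,1)(W), (5,0)(W) are all W)
(6,2): L (options (5,2)(W), (4,2)(W), (1,2)(W), (5,1)(W) are all W)
(6,3): L (options (5,3)(W), (4,3)(W), (1,3)(W), (5,2)(W) are all W)
Every other cell has at least one move into one of the L cells above, so it is W.
L cells per row: a=0: 4, a=1: 2, a=2: 1, a=3: 4, a=4: 2, a=5: 1, a=6: 4; total 18.

18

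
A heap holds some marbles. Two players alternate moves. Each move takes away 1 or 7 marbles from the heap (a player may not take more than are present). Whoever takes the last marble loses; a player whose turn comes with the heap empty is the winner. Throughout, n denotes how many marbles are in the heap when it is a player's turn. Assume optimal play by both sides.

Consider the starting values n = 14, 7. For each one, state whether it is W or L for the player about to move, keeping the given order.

14: W, 7: L

Compute win/loss labels from the base case upward. A position with no move is W. Any other position is W if it can reach an L in one move, else L.
n=0: no move; the opponent has just taken the last marble and therefore loses → W
n=1: only reaches 0(W), which is W → L
n=2: reaches L-position 1 → W
n=3: only reaches 2(W), which is W → L
n=4: reaches L-position 3 → W
n=5: only reaches 4(W), which is W → L
n=6: reaches L-position 5 → W
n=7: only reaches 6(W), 0(W), all W → L
n=8: reaches L-position 7 → W
n=9: only reaches 8(W), 2(W), all W → L
n=10: reaches L-position 9 → W
n=11: only reaches 10(W), 4(W), all W → L
n=12: reaches L-position 11 → W
n=13: only reaches 12(W), 6(W), all W → L
n=14: reaches L-position 13 → W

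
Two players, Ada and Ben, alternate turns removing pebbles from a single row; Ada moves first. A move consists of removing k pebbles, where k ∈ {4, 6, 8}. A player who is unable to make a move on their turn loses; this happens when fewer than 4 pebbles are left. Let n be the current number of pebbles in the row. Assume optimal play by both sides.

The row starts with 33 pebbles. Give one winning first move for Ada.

Work bottom-up. With no move the player to move loses. Otherwise the position is W if at least one move leads to an L position for the opponent, and L if every move leads to a W.
n=0: no move → L
n=1: no move → L
n=2: no move → L
n=3: no move → L
n=4: W (go to 0, an L position)
n=5: W (go to 1, an L position)
n=6: W (go to 2, an L position)
n=7: W (go to 3, an L position)
n=8: W (go to 2, an L position)
n=9: W (go to 3, an L position)
n=10: W (go to 2, an L position)
n=11: W (go to 3, an L position)
n=12: L (options 8(W), 6(W), 4(W) are all W)
n=13: L (options 9(W), 7(W), 5(W) are all W)
n=14: L (options 10(W), 8(W), 6(W) are all W)
n=15: L (options 11(W), 9(W), 7(W) are all W)
n=16: W (go to 12, an L position)
n=17: W (go to 13, an L position)
n=18: W (go to 14, an L position)
n=19: W (go to 15, an L position)
n=20: W (go to 14, an L position)
n=21: W (go to 15, an L position)
n=22: W (go to 14, an L position)
n=23: W (go to 15, an L position)
n=24: L (options 20(W), 18(W), 16(W) are all W)
n=25: L (options 21(W), 19(W), 17(W) are all W)
n=26: L (options 22(W), 20(W), 18(W) are all W)
n=27: L (options 23(W), 21(W), 19(W) are all W)
n=28: W (go to 24, an L position)
n=29: W (go to 25, an L position)
n=30: W (go to 26, an L position)
n=31: W (go to 27, an L position)
n=32: W (go to 26, an L position)
n=33: W (go to 27, an L position)
From 33, the L positions reachable in one move are: 27, 25. Any move reaching one of these is winning.

Remove 6, leaving 27.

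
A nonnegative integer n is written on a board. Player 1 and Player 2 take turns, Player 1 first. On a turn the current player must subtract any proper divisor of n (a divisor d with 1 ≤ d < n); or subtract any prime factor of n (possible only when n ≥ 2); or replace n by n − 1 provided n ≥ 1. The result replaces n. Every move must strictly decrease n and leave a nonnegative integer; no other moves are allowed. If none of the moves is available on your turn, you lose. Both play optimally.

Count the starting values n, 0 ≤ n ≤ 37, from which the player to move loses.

8

Work bottom-up. With no move the player to move loses. Otherwise the position is W if at least one move leads to an L position for the opponent, and L if every move leads to a W.
n=0: no move → L
n=1: can move to 0, which is L ⇒ W
n=2: can move to 0, which is L ⇒ W
n=3: can move to 0, which is L ⇒ W
n=4: moves to 2(W), 3(W); every one is W ⇒ L
n=5: can move to 0, which is L ⇒ W
n=6: can move to 4, which is L ⇒ W
n=7: can move to 0, which is L ⇒ W
n=8: can move to 4, which is L ⇒ W
n=9: moves to 6(W), 8(W); every one is W ⇒ L
n=10: can move to 9, which is L ⇒ W
n=11: can move to 0, which is L ⇒ W
n=12: can move to 9, which is L ⇒ W
n=13: can move to 0, which is L ⇒ W
n=14: moves to 7(W), 12(W), 13(W); every one is W ⇒ L
n=15: can move to 14, which is L ⇒ W
n=16: can move to 14, which is L ⇒ W
n=17: can move to 0, which is L ⇒ W
n=18: can move to 9, which is L ⇒ W
n=19: can move to 0, which is L ⇒ W
n=20: moves to 10(W), 15(W), 16(W), 18(W), 19(W); every one is W ⇒ L
n=21: can move to 14, which is L ⇒ W
n=22: can move to 20, which is L ⇒ W
n=23: can move to 0, which is L ⇒ W
n=24: can move to 20, which is L ⇒ W
n=25: can move to 20, which is L ⇒ W
n=26: moves to 13(W), 24(W), 25(W); every one is W ⇒ L
n=27: can move to 26, which is L ⇒ W
n=28: can move to 14, which is L ⇒ W
n=29: can move to 0, which is L ⇒ W
n=30: can move to 20, which is L ⇒ W
n=31: can move to 0, which is L ⇒ W
n=32: moves to 16(W), 24(W), 28(W), 30(W), 31(W); every one is W ⇒ L
n=33: can move to 32, which is L ⇒ W
n=34: can move to 32, which is L ⇒ W
n=35: moves to 28(W), 30(W), 34(W); every one is W ⇒ L
n=36: can move to 32, which is L ⇒ W
n=37: can move to 0, which is L ⇒ W
L entries with 0 ≤ n ≤ 37: n = 0, 4, 9, 14, 20, 26, 32, 35; that makes 8.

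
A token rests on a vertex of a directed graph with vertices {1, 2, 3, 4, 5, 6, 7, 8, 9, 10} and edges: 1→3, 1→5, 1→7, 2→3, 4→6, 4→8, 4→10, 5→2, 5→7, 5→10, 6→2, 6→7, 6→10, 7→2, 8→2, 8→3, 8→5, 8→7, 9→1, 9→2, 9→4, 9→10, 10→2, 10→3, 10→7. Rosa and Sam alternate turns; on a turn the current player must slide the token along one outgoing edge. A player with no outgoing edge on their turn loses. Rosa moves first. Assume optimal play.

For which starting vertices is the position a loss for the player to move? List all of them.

Positions with no move are L. A position that does have a move is losing for the player to move precisely when every available move leads to a winning position for the opponent. Fill in the labels:
Every edge goes from a vertex to one that appears earlier in the order 3, 2, 7, 10, 6, 5, 1, 8, 4, 9, so processing vertices in that order labels each vertex after all of its successors.
3: no outgoing edge → L
2: reaches L-position 3 → W
7: only reaches 2(W), which is W → L
10: reaches L-position 7 → W
6: reaches L-position 7 → W
5: reaches L-position 7 → W
1: reaches L-position 7 → W
8: reaches L-position 7 → W
4: only reaches 8(W), 6(W), 10(W), all W → L
9: reaches L-position 4 → W
The losing starting vertices are exactly the entries labelled L in this table (3 of them).

3, 4, 7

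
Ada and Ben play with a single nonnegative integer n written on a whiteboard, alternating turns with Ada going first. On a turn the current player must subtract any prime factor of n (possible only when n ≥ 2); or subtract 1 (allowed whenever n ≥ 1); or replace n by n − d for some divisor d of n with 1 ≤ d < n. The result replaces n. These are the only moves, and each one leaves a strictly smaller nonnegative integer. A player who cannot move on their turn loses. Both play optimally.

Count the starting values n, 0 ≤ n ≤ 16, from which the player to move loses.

4

Compute win/loss labels from the base case upward. A position with no move is L. Any other position is W if it can reach an L in one move, else L.
n=0: no move → L
n=1: →0(L), so W
n=2: →0(L), so W
n=3: →0(L), so W
n=4: →2(W), 3(W) — all W, so L
n=5: →0(L), so W
n=6: →4(L), so W
n=7: →0(L), so W
n=8: →4(L), so W
n=9: →6(W), 8(W) — all W, so L
n=10: →9(L), so W
n=11: →0(L), so W
n=12: →9(L), so W
n=13: →0(L), so W
n=14: →7(W), 12(W), 13(W) — all W, so L
n=15: →14(L), so W
n=16: →14(L), so W
L entries with 0 ≤ n ≤ 16: n = 0, 4, 9, 14; that makes 4.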